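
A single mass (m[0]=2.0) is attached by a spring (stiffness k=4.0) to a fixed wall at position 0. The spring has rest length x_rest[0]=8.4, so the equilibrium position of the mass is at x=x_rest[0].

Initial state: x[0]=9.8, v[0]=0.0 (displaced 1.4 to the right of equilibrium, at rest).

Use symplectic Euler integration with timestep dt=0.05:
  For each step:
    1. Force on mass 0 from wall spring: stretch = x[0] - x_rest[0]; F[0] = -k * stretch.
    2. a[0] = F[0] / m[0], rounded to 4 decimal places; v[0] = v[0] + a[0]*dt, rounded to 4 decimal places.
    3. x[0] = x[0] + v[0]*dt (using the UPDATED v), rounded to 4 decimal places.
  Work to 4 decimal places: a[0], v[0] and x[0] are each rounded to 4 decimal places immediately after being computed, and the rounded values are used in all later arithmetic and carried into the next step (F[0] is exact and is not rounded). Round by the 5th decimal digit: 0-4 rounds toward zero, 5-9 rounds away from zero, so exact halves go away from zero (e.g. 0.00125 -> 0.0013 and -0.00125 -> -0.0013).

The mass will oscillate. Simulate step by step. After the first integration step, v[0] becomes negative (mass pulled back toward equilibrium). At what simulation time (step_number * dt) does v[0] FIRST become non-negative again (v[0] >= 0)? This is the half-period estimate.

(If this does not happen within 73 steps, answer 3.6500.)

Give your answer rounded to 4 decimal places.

Answer: 2.2500

Derivation:
Step 0: x=[9.8000] v=[0.0000]
Step 1: x=[9.7930] v=[-0.1400]
Step 2: x=[9.7790] v=[-0.2793]
Step 3: x=[9.7581] v=[-0.4172]
Step 4: x=[9.7305] v=[-0.5530]
Step 5: x=[9.6962] v=[-0.6861]
Step 6: x=[9.6554] v=[-0.8157]
Step 7: x=[9.6083] v=[-0.9412]
Step 8: x=[9.5552] v=[-1.0620]
Step 9: x=[9.4963] v=[-1.1775]
Step 10: x=[9.4319] v=[-1.2871]
Step 11: x=[9.3624] v=[-1.3903]
Step 12: x=[9.2881] v=[-1.4865]
Step 13: x=[9.2093] v=[-1.5753]
Step 14: x=[9.1265] v=[-1.6562]
Step 15: x=[9.0401] v=[-1.7289]
Step 16: x=[8.9505] v=[-1.7929]
Step 17: x=[8.8581] v=[-1.8480]
Step 18: x=[8.7634] v=[-1.8938]
Step 19: x=[8.6669] v=[-1.9301]
Step 20: x=[8.5691] v=[-1.9568]
Step 21: x=[8.4704] v=[-1.9737]
Step 22: x=[8.3714] v=[-1.9807]
Step 23: x=[8.2725] v=[-1.9778]
Step 24: x=[8.1742] v=[-1.9651]
Step 25: x=[8.0771] v=[-1.9425]
Step 26: x=[7.9816] v=[-1.9102]
Step 27: x=[7.8882] v=[-1.8684]
Step 28: x=[7.7973] v=[-1.8172]
Step 29: x=[7.7095] v=[-1.7569]
Step 30: x=[7.6251] v=[-1.6879]
Step 31: x=[7.5446] v=[-1.6104]
Step 32: x=[7.4684] v=[-1.5249]
Step 33: x=[7.3968] v=[-1.4317]
Step 34: x=[7.3302] v=[-1.3314]
Step 35: x=[7.2690] v=[-1.2244]
Step 36: x=[7.2134] v=[-1.1113]
Step 37: x=[7.1638] v=[-0.9926]
Step 38: x=[7.1204] v=[-0.8690]
Step 39: x=[7.0834] v=[-0.7410]
Step 40: x=[7.0529] v=[-0.6093]
Step 41: x=[7.0292] v=[-0.4746]
Step 42: x=[7.0123] v=[-0.3375]
Step 43: x=[7.0024] v=[-0.1987]
Step 44: x=[6.9995] v=[-0.0589]
Step 45: x=[7.0036] v=[0.0812]
First v>=0 after going negative at step 45, time=2.2500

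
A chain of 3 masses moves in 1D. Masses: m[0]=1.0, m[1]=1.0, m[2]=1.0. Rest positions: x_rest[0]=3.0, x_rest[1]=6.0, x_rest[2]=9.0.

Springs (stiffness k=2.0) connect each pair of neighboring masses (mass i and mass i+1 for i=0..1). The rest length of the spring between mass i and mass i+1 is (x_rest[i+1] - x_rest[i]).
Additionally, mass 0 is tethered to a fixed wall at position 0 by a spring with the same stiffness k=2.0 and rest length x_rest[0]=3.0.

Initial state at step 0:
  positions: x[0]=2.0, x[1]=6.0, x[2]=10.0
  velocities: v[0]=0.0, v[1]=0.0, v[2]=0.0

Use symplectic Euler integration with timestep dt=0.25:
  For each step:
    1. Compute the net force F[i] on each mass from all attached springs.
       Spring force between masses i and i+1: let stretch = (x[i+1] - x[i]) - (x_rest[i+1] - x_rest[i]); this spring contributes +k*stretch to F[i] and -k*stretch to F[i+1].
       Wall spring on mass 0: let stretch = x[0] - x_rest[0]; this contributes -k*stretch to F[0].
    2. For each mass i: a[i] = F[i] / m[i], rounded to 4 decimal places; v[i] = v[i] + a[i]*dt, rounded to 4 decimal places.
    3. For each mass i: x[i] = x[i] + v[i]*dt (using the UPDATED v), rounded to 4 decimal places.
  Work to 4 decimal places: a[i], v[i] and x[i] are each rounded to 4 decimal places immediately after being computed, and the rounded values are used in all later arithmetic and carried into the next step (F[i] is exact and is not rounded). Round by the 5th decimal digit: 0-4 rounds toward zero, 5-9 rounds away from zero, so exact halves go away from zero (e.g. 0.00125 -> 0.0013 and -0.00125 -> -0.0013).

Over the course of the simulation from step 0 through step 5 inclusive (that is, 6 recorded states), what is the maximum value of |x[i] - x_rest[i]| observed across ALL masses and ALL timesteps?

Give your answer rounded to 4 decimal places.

Step 0: x=[2.0000 6.0000 10.0000] v=[0.0000 0.0000 0.0000]
Step 1: x=[2.2500 6.0000 9.8750] v=[1.0000 0.0000 -0.5000]
Step 2: x=[2.6875 6.0156 9.6406] v=[1.7500 0.0625 -0.9375]
Step 3: x=[3.2051 6.0684 9.3281] v=[2.0703 0.2110 -1.2500]
Step 4: x=[3.6800 6.1707 8.9831] v=[1.8994 0.4092 -1.3799]
Step 5: x=[4.0062 6.3132 8.6616] v=[1.3048 0.5701 -1.2861]
Max displacement = 1.0062

Answer: 1.0062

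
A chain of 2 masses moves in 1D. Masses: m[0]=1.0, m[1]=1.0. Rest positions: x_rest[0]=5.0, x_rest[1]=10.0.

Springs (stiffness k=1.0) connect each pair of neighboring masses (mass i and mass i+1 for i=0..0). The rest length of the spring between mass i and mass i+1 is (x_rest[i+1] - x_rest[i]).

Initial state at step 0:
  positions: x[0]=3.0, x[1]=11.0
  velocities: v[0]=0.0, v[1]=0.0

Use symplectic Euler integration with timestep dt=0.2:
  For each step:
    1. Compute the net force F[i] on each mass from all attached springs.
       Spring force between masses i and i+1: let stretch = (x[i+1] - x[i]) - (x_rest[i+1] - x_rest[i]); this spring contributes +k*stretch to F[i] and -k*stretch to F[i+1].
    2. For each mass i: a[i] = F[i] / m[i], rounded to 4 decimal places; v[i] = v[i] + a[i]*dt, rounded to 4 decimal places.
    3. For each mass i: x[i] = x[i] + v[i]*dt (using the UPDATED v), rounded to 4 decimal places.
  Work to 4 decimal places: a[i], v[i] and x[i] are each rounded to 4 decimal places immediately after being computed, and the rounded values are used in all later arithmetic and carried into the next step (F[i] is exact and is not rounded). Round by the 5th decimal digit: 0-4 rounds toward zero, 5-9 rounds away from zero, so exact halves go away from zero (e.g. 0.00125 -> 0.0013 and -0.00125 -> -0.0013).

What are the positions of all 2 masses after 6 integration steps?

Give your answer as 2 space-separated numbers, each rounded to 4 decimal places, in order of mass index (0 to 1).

Step 0: x=[3.0000 11.0000] v=[0.0000 0.0000]
Step 1: x=[3.1200 10.8800] v=[0.6000 -0.6000]
Step 2: x=[3.3504 10.6496] v=[1.1520 -1.1520]
Step 3: x=[3.6728 10.3272] v=[1.6118 -1.6118]
Step 4: x=[4.0613 9.9387] v=[1.9427 -1.9427]
Step 5: x=[4.4849 9.5151] v=[2.1182 -2.1182]
Step 6: x=[4.9097 9.0903] v=[2.1242 -2.1242]

Answer: 4.9097 9.0903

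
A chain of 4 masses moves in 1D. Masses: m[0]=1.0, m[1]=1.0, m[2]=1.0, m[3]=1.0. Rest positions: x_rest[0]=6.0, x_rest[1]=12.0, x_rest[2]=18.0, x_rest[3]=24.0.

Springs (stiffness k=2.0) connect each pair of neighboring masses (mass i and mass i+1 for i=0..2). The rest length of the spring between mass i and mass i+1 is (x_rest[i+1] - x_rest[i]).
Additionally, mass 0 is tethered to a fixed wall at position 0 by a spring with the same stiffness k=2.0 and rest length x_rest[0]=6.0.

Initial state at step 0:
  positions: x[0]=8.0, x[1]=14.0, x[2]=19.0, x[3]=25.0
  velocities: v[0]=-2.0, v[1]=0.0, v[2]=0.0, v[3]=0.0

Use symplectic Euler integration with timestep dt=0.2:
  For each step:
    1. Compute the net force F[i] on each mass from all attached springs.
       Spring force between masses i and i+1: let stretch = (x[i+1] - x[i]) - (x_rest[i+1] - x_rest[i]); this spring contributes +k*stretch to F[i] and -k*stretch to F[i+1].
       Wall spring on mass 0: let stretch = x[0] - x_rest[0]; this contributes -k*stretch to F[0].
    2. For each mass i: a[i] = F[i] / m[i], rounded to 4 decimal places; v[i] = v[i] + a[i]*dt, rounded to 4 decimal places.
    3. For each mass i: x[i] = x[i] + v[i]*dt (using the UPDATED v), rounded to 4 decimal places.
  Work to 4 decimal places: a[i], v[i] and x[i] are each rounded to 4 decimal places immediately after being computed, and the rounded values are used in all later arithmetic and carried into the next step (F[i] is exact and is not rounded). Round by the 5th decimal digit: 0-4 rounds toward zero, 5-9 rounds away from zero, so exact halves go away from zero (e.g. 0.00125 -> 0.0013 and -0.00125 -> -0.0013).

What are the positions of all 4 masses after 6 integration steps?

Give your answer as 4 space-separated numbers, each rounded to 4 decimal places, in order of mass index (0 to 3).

Answer: 5.0030 12.0517 19.5384 25.2907

Derivation:
Step 0: x=[8.0000 14.0000 19.0000 25.0000] v=[-2.0000 0.0000 0.0000 0.0000]
Step 1: x=[7.4400 13.9200 19.0800 25.0000] v=[-2.8000 -0.4000 0.4000 0.0000]
Step 2: x=[6.8032 13.7344 19.2208 25.0064] v=[-3.1840 -0.9280 0.7040 0.0320]
Step 3: x=[6.1766 13.4332 19.3855 25.0300] v=[-3.1328 -1.5059 0.8237 0.1178]
Step 4: x=[5.6364 13.0277 19.5256 25.0820] v=[-2.7008 -2.0276 0.7006 0.2600]
Step 5: x=[5.2366 12.5507 19.5904 25.1695] v=[-1.9988 -2.3850 0.3240 0.4374]
Step 6: x=[5.0030 12.0517 19.5384 25.2907] v=[-1.1678 -2.4948 -0.2602 0.6058]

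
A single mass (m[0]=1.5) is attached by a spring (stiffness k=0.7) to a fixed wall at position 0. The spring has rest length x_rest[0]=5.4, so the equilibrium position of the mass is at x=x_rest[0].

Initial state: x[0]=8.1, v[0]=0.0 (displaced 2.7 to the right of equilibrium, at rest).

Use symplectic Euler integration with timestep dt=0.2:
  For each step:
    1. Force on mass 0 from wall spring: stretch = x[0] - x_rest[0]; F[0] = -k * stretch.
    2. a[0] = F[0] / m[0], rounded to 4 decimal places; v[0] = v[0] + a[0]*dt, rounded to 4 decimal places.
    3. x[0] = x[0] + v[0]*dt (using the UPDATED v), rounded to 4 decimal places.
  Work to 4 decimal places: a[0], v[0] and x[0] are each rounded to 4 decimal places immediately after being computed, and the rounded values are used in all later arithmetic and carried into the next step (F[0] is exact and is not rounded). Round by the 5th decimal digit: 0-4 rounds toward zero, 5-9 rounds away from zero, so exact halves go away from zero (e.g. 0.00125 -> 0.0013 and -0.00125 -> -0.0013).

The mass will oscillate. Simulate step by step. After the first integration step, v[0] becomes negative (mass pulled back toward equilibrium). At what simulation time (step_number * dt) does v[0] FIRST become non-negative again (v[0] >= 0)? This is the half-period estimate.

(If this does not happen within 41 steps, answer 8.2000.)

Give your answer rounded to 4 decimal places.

Step 0: x=[8.1000] v=[0.0000]
Step 1: x=[8.0496] v=[-0.2520]
Step 2: x=[7.9497] v=[-0.4993]
Step 3: x=[7.8022] v=[-0.7373]
Step 4: x=[7.6099] v=[-0.9615]
Step 5: x=[7.3763] v=[-1.1678]
Step 6: x=[7.1058] v=[-1.3523]
Step 7: x=[6.8035] v=[-1.5115]
Step 8: x=[6.4750] v=[-1.6425]
Step 9: x=[6.1264] v=[-1.7428]
Step 10: x=[5.7643] v=[-1.8106]
Step 11: x=[5.3954] v=[-1.8446]
Step 12: x=[5.0266] v=[-1.8442]
Step 13: x=[4.6647] v=[-1.8093]
Step 14: x=[4.3166] v=[-1.7407]
Step 15: x=[3.9887] v=[-1.6396]
Step 16: x=[3.6871] v=[-1.5079]
Step 17: x=[3.4175] v=[-1.3480]
Step 18: x=[3.1849] v=[-1.1630]
Step 19: x=[2.9936] v=[-0.9563]
Step 20: x=[2.8473] v=[-0.7317]
Step 21: x=[2.7486] v=[-0.4934]
Step 22: x=[2.6994] v=[-0.2459]
Step 23: x=[2.7006] v=[0.0062]
First v>=0 after going negative at step 23, time=4.6000

Answer: 4.6000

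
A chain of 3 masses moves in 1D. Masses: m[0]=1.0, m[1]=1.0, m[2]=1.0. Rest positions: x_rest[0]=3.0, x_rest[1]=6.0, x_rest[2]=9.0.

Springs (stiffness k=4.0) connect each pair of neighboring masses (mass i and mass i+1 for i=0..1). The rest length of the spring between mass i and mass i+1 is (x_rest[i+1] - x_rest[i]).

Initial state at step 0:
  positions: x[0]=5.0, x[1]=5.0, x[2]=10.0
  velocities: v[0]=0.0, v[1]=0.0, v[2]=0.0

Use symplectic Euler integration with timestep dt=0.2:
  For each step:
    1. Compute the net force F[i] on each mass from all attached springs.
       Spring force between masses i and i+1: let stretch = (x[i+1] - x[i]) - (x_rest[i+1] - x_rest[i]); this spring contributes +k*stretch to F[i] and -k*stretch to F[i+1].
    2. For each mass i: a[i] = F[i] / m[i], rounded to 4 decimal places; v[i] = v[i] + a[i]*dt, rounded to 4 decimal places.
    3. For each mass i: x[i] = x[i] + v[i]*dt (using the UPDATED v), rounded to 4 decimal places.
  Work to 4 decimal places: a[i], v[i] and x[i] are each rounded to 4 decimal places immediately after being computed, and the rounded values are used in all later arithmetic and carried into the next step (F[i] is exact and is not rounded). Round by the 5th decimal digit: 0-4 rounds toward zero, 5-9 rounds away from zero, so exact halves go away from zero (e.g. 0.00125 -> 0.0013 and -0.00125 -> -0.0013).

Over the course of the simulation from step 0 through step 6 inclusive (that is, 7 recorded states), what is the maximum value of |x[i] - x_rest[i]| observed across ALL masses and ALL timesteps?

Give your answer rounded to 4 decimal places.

Step 0: x=[5.0000 5.0000 10.0000] v=[0.0000 0.0000 0.0000]
Step 1: x=[4.5200 5.8000 9.6800] v=[-2.4000 4.0000 -1.6000]
Step 2: x=[3.7648 7.0160 9.2192] v=[-3.7760 6.0800 -2.3040]
Step 3: x=[3.0498 8.0643 8.8859] v=[-3.5750 5.2416 -1.6666]
Step 4: x=[2.6571 8.4418 8.9011] v=[-1.9634 1.8873 0.0761]
Step 5: x=[2.7100 7.9672 9.3228] v=[0.2644 -2.3730 2.1087]
Step 6: x=[3.1240 6.8683 10.0076] v=[2.0702 -5.4943 3.4242]
Max displacement = 2.4418

Answer: 2.4418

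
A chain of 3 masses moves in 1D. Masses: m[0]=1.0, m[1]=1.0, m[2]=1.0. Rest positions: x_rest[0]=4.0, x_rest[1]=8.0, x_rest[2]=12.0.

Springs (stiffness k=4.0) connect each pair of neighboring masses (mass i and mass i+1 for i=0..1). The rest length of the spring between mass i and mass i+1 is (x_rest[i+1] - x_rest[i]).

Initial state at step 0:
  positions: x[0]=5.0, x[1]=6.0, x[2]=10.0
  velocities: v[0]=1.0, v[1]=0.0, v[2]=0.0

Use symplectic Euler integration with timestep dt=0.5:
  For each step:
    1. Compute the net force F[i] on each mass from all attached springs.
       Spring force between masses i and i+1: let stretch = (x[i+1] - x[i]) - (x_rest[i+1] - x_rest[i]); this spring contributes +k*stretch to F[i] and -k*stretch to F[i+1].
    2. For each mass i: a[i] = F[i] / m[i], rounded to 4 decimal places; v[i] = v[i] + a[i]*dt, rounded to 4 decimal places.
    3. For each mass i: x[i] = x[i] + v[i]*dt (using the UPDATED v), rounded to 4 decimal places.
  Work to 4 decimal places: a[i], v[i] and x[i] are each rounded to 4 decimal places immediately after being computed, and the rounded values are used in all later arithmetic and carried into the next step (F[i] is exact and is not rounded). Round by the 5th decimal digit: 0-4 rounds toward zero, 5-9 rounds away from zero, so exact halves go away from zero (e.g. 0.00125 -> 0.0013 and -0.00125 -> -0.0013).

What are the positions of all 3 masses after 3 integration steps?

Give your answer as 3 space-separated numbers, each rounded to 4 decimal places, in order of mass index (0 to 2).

Step 0: x=[5.0000 6.0000 10.0000] v=[1.0000 0.0000 0.0000]
Step 1: x=[2.5000 9.0000 10.0000] v=[-5.0000 6.0000 0.0000]
Step 2: x=[2.5000 6.5000 13.0000] v=[0.0000 -5.0000 6.0000]
Step 3: x=[2.5000 6.5000 13.5000] v=[0.0000 0.0000 1.0000]

Answer: 2.5000 6.5000 13.5000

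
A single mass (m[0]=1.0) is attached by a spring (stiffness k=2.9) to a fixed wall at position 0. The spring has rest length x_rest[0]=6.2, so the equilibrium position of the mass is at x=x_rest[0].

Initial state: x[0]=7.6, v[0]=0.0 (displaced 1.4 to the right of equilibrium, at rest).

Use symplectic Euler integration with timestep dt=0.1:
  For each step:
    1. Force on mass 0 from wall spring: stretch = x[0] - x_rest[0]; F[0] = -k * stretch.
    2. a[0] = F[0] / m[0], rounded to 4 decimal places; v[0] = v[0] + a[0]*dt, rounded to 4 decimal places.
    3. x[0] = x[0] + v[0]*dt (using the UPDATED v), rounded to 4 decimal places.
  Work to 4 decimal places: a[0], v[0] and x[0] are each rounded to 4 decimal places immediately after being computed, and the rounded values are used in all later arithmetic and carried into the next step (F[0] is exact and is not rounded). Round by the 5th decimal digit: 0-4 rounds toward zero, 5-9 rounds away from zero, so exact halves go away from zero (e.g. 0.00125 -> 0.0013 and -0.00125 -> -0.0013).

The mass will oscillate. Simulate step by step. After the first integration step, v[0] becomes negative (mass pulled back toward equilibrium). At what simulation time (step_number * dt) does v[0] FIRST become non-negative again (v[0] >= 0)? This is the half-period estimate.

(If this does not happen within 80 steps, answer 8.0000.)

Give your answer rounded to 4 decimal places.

Answer: 1.9000

Derivation:
Step 0: x=[7.6000] v=[0.0000]
Step 1: x=[7.5594] v=[-0.4060]
Step 2: x=[7.4794] v=[-0.8002]
Step 3: x=[7.3623] v=[-1.1712]
Step 4: x=[7.2115] v=[-1.5083]
Step 5: x=[7.0313] v=[-1.8016]
Step 6: x=[6.8270] v=[-2.0427]
Step 7: x=[6.6046] v=[-2.2245]
Step 8: x=[6.3704] v=[-2.3418]
Step 9: x=[6.1313] v=[-2.3912]
Step 10: x=[5.8942] v=[-2.3713]
Step 11: x=[5.6659] v=[-2.2826]
Step 12: x=[5.4531] v=[-2.1277]
Step 13: x=[5.2620] v=[-1.9111]
Step 14: x=[5.0981] v=[-1.6391]
Step 15: x=[4.9661] v=[-1.3196]
Step 16: x=[4.8699] v=[-0.9618]
Step 17: x=[4.8123] v=[-0.5761]
Step 18: x=[4.7949] v=[-0.1737]
Step 19: x=[4.8183] v=[0.2338]
First v>=0 after going negative at step 19, time=1.9000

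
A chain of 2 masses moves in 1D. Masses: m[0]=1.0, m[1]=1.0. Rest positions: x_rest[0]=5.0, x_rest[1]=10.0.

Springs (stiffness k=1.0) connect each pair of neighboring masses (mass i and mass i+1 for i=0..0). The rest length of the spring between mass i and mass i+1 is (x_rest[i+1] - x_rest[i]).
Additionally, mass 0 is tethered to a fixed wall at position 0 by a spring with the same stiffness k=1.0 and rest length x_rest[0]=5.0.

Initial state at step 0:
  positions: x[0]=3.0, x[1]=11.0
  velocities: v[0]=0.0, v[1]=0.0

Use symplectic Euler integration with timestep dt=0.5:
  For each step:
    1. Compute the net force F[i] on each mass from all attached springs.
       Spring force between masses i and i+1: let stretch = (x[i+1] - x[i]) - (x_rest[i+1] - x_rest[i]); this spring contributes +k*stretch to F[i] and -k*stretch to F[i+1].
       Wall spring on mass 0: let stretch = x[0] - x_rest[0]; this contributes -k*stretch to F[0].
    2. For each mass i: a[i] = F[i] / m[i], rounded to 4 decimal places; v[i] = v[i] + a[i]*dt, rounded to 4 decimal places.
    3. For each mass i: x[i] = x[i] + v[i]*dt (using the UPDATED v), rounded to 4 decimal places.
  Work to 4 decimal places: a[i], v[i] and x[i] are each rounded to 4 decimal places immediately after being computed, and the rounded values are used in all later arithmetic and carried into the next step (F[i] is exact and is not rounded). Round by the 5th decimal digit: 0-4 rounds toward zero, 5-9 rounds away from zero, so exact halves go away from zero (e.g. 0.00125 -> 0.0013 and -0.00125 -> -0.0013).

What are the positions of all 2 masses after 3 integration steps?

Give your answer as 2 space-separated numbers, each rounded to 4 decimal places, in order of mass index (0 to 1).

Step 0: x=[3.0000 11.0000] v=[0.0000 0.0000]
Step 1: x=[4.2500 10.2500] v=[2.5000 -1.5000]
Step 2: x=[5.9375 9.2500] v=[3.3750 -2.0000]
Step 3: x=[6.9688 8.6719] v=[2.0625 -1.1563]

Answer: 6.9688 8.6719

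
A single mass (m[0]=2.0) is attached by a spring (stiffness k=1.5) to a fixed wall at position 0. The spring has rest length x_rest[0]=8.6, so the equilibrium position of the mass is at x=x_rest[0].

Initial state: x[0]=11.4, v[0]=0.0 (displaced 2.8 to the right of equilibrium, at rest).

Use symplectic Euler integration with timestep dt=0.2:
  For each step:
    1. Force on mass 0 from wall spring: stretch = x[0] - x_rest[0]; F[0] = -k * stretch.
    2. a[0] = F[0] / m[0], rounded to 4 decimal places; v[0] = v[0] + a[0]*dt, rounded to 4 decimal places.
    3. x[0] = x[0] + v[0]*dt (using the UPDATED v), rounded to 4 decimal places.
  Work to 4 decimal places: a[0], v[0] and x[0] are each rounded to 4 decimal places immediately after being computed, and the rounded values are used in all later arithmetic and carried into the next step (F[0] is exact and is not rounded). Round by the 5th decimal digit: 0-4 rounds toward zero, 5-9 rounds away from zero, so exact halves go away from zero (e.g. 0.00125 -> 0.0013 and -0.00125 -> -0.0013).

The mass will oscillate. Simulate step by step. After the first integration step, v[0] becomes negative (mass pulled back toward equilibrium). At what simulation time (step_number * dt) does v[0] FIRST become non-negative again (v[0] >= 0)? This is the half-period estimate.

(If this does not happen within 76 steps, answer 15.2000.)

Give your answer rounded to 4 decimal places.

Step 0: x=[11.4000] v=[0.0000]
Step 1: x=[11.3160] v=[-0.4200]
Step 2: x=[11.1505] v=[-0.8274]
Step 3: x=[10.9085] v=[-1.2100]
Step 4: x=[10.5972] v=[-1.5563]
Step 5: x=[10.2260] v=[-1.8559]
Step 6: x=[9.8060] v=[-2.0998]
Step 7: x=[9.3499] v=[-2.2807]
Step 8: x=[8.8713] v=[-2.3932]
Step 9: x=[8.3845] v=[-2.4339]
Step 10: x=[7.9042] v=[-2.4016]
Step 11: x=[7.4448] v=[-2.2972]
Step 12: x=[7.0200] v=[-2.1239]
Step 13: x=[6.6426] v=[-1.8869]
Step 14: x=[6.3239] v=[-1.5933]
Step 15: x=[6.0735] v=[-1.2519]
Step 16: x=[5.8989] v=[-0.8729]
Step 17: x=[5.8054] v=[-0.4677]
Step 18: x=[5.7957] v=[-0.0485]
Step 19: x=[5.8701] v=[0.3721]
First v>=0 after going negative at step 19, time=3.8000

Answer: 3.8000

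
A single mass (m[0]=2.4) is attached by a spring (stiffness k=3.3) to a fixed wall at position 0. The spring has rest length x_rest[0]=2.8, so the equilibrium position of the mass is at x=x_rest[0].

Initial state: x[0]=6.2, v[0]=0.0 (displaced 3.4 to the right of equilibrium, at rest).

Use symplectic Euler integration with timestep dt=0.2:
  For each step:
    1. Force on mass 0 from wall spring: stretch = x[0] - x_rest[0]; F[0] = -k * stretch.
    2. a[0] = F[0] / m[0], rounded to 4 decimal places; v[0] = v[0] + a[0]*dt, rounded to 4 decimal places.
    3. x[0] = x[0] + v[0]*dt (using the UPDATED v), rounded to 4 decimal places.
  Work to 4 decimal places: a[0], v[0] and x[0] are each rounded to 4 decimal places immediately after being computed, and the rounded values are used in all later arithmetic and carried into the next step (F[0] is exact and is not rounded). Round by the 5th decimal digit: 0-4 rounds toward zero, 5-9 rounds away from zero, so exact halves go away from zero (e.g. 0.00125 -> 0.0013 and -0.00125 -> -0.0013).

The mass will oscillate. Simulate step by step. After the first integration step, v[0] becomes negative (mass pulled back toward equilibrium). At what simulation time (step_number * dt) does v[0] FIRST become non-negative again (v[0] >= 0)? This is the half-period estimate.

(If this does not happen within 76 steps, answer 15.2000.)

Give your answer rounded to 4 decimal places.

Answer: 2.8000

Derivation:
Step 0: x=[6.2000] v=[0.0000]
Step 1: x=[6.0130] v=[-0.9350]
Step 2: x=[5.6493] v=[-1.8186]
Step 3: x=[5.1289] v=[-2.6022]
Step 4: x=[4.4804] v=[-3.2426]
Step 5: x=[3.7395] v=[-3.7047]
Step 6: x=[2.9469] v=[-3.9631]
Step 7: x=[2.1462] v=[-4.0035]
Step 8: x=[1.3815] v=[-3.8237]
Step 9: x=[0.6948] v=[-3.4336]
Step 10: x=[0.1239] v=[-2.8547]
Step 11: x=[-0.2999] v=[-2.1188]
Step 12: x=[-0.5532] v=[-1.2663]
Step 13: x=[-0.6220] v=[-0.3442]
Step 14: x=[-0.5026] v=[0.5969]
First v>=0 after going negative at step 14, time=2.8000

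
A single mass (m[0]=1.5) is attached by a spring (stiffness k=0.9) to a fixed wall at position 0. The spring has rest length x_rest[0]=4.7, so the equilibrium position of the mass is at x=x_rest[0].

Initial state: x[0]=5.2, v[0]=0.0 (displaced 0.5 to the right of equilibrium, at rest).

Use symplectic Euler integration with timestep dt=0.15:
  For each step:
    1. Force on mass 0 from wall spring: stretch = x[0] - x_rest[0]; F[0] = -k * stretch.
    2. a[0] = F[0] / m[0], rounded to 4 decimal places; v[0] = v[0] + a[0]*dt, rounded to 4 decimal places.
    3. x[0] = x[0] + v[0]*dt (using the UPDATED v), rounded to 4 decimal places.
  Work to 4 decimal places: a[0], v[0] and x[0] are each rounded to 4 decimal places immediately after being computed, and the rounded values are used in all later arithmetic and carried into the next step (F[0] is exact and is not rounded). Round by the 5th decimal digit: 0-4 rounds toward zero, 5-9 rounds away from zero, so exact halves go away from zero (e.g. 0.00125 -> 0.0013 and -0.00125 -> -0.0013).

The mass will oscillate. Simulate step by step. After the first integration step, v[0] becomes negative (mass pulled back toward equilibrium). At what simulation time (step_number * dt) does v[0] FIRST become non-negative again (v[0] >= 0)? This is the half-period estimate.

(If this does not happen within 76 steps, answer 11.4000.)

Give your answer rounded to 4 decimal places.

Step 0: x=[5.2000] v=[0.0000]
Step 1: x=[5.1933] v=[-0.0450]
Step 2: x=[5.1799] v=[-0.0894]
Step 3: x=[5.1600] v=[-0.1326]
Step 4: x=[5.1339] v=[-0.1740]
Step 5: x=[5.1020] v=[-0.2130]
Step 6: x=[5.0646] v=[-0.2492]
Step 7: x=[5.0223] v=[-0.2820]
Step 8: x=[4.9757] v=[-0.3110]
Step 9: x=[4.9253] v=[-0.3358]
Step 10: x=[4.8719] v=[-0.3561]
Step 11: x=[4.8162] v=[-0.3716]
Step 12: x=[4.7589] v=[-0.3821]
Step 13: x=[4.7008] v=[-0.3874]
Step 14: x=[4.6427] v=[-0.3875]
Step 15: x=[4.5854] v=[-0.3823]
Step 16: x=[4.5296] v=[-0.3720]
Step 17: x=[4.4761] v=[-0.3567]
Step 18: x=[4.4256] v=[-0.3366]
Step 19: x=[4.3788] v=[-0.3119]
Step 20: x=[4.3364] v=[-0.2830]
Step 21: x=[4.2989] v=[-0.2503]
Step 22: x=[4.2668] v=[-0.2142]
Step 23: x=[4.2405] v=[-0.1752]
Step 24: x=[4.2204] v=[-0.1338]
Step 25: x=[4.2068] v=[-0.0906]
Step 26: x=[4.1999] v=[-0.0462]
Step 27: x=[4.1997] v=[-0.0012]
Step 28: x=[4.2063] v=[0.0438]
First v>=0 after going negative at step 28, time=4.2000

Answer: 4.2000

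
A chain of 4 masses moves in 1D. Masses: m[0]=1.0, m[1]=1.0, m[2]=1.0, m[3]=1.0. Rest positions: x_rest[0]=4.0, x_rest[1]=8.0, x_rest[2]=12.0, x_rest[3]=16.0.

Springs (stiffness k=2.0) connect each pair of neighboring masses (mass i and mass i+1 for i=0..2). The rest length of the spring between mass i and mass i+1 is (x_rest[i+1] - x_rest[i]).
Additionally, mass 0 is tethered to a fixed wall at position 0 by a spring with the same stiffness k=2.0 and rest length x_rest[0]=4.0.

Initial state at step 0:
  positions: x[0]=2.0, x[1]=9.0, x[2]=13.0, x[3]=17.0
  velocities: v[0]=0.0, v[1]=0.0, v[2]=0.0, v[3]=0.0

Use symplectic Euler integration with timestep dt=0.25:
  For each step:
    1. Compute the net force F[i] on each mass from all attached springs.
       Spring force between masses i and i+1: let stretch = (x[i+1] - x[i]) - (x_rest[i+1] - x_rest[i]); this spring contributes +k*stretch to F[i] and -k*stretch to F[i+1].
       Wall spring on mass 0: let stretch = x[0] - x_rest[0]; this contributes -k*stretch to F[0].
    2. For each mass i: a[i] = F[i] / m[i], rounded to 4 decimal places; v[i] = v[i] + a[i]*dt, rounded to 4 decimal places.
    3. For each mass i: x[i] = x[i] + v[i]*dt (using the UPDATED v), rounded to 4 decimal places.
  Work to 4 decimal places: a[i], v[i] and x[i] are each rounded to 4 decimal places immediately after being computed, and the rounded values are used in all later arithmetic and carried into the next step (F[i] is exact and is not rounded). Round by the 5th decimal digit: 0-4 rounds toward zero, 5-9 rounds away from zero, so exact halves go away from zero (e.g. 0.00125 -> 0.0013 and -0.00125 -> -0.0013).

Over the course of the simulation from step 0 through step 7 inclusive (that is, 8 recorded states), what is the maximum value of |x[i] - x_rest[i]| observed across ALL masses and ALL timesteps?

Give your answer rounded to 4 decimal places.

Answer: 2.0538

Derivation:
Step 0: x=[2.0000 9.0000 13.0000 17.0000] v=[0.0000 0.0000 0.0000 0.0000]
Step 1: x=[2.6250 8.6250 13.0000 17.0000] v=[2.5000 -1.5000 0.0000 0.0000]
Step 2: x=[3.6719 8.0469 12.9531 17.0000] v=[4.1875 -2.3125 -0.1875 0.0000]
Step 3: x=[4.8067 7.5352 12.7988 16.9941] v=[4.5391 -2.0469 -0.6172 -0.0235]
Step 4: x=[5.6817 7.3404 12.5110 16.9638] v=[3.5000 -0.7794 -1.1514 -0.1212]
Step 5: x=[6.0538 7.5846 12.1334 16.8769] v=[1.4885 0.9766 -1.5103 -0.3476]
Step 6: x=[5.8606 8.2060 11.7802 16.6971] v=[-0.7730 2.4856 -1.4130 -0.7194]
Step 7: x=[5.2280 8.9810 11.5948 16.4026] v=[-2.5306 3.1000 -0.7417 -1.1779]
Max displacement = 2.0538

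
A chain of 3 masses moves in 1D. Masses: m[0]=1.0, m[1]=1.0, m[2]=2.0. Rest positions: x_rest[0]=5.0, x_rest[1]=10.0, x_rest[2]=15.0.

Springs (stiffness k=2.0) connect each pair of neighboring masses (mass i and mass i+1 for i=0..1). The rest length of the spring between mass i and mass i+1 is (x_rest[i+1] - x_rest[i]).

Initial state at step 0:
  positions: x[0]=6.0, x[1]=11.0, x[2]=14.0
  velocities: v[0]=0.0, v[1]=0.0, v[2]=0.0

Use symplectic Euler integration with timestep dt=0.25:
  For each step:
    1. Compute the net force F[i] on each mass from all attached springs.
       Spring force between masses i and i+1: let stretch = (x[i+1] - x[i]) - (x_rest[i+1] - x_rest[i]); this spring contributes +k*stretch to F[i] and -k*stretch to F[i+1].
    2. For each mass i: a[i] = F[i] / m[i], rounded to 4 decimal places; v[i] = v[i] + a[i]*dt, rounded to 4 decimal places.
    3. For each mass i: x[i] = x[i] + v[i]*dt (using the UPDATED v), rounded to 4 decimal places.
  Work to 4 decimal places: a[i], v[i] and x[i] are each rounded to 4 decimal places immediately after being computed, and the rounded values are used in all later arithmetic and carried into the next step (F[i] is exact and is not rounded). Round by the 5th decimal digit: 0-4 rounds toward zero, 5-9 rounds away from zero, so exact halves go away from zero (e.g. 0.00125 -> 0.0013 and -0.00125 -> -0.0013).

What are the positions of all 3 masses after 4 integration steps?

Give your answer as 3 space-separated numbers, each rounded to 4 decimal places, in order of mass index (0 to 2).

Step 0: x=[6.0000 11.0000 14.0000] v=[0.0000 0.0000 0.0000]
Step 1: x=[6.0000 10.7500 14.1250] v=[0.0000 -1.0000 0.5000]
Step 2: x=[5.9688 10.3281 14.3516] v=[-0.1250 -1.6875 0.9063]
Step 3: x=[5.8575 9.8643 14.6392] v=[-0.4454 -1.8554 1.1504]
Step 4: x=[5.6220 9.4965 14.9409] v=[-0.9420 -1.4714 1.2067]

Answer: 5.6220 9.4965 14.9409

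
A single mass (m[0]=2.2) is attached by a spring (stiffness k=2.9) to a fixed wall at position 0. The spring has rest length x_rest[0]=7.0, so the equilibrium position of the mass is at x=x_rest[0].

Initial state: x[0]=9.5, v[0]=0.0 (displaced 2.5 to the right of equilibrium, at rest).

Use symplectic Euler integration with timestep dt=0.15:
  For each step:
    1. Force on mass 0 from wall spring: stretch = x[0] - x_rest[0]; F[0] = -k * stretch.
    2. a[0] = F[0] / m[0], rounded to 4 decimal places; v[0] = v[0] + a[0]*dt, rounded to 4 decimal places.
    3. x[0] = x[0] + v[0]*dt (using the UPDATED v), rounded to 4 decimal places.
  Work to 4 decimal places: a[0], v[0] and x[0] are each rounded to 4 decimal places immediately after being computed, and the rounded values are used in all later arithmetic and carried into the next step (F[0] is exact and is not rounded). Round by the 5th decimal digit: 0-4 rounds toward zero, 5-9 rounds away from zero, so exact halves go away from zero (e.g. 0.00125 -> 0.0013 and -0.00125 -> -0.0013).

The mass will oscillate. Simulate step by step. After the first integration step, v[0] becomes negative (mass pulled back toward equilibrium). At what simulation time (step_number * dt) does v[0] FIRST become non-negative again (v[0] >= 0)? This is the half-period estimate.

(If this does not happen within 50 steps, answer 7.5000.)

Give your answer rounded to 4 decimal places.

Step 0: x=[9.5000] v=[0.0000]
Step 1: x=[9.4259] v=[-0.4943]
Step 2: x=[9.2798] v=[-0.9740]
Step 3: x=[9.0661] v=[-1.4248]
Step 4: x=[8.7911] v=[-1.8333]
Step 5: x=[8.4630] v=[-2.1875]
Step 6: x=[8.0915] v=[-2.4768]
Step 7: x=[7.6876] v=[-2.6926]
Step 8: x=[7.2633] v=[-2.8286]
Step 9: x=[6.8312] v=[-2.8807]
Step 10: x=[6.4041] v=[-2.8473]
Step 11: x=[5.9947] v=[-2.7295]
Step 12: x=[5.6151] v=[-2.5307]
Step 13: x=[5.2766] v=[-2.2569]
Step 14: x=[4.9892] v=[-1.9161]
Step 15: x=[4.7614] v=[-1.5185]
Step 16: x=[4.6000] v=[-1.0759]
Step 17: x=[4.5098] v=[-0.6014]
Step 18: x=[4.4935] v=[-0.1090]
Step 19: x=[4.5515] v=[0.3866]
First v>=0 after going negative at step 19, time=2.8500

Answer: 2.8500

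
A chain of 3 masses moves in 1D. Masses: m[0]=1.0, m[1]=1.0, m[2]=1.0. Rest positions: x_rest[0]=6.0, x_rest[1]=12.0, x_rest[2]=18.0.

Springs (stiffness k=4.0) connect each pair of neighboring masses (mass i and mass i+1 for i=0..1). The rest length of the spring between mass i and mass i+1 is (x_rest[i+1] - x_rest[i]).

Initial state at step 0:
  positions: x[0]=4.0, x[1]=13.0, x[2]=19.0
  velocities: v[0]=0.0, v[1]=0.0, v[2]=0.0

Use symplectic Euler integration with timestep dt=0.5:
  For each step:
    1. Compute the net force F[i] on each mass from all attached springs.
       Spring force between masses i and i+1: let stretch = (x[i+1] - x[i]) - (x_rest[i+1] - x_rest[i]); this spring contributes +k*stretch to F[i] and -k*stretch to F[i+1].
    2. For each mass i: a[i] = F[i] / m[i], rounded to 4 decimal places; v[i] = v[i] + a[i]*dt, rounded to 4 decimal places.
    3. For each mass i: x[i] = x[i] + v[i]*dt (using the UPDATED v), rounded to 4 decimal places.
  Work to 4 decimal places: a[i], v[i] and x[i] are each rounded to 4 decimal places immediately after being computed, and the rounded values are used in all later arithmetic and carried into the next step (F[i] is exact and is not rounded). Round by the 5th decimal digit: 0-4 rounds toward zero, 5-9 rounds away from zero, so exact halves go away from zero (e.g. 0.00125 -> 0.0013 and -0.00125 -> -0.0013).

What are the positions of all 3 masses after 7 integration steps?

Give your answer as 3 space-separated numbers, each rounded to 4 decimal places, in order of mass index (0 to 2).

Step 0: x=[4.0000 13.0000 19.0000] v=[0.0000 0.0000 0.0000]
Step 1: x=[7.0000 10.0000 19.0000] v=[6.0000 -6.0000 0.0000]
Step 2: x=[7.0000 13.0000 16.0000] v=[0.0000 6.0000 -6.0000]
Step 3: x=[7.0000 13.0000 16.0000] v=[0.0000 0.0000 0.0000]
Step 4: x=[7.0000 10.0000 19.0000] v=[0.0000 -6.0000 6.0000]
Step 5: x=[4.0000 13.0000 19.0000] v=[-6.0000 6.0000 0.0000]
Step 6: x=[4.0000 13.0000 19.0000] v=[0.0000 0.0000 0.0000]
Step 7: x=[7.0000 10.0000 19.0000] v=[6.0000 -6.0000 0.0000]

Answer: 7.0000 10.0000 19.0000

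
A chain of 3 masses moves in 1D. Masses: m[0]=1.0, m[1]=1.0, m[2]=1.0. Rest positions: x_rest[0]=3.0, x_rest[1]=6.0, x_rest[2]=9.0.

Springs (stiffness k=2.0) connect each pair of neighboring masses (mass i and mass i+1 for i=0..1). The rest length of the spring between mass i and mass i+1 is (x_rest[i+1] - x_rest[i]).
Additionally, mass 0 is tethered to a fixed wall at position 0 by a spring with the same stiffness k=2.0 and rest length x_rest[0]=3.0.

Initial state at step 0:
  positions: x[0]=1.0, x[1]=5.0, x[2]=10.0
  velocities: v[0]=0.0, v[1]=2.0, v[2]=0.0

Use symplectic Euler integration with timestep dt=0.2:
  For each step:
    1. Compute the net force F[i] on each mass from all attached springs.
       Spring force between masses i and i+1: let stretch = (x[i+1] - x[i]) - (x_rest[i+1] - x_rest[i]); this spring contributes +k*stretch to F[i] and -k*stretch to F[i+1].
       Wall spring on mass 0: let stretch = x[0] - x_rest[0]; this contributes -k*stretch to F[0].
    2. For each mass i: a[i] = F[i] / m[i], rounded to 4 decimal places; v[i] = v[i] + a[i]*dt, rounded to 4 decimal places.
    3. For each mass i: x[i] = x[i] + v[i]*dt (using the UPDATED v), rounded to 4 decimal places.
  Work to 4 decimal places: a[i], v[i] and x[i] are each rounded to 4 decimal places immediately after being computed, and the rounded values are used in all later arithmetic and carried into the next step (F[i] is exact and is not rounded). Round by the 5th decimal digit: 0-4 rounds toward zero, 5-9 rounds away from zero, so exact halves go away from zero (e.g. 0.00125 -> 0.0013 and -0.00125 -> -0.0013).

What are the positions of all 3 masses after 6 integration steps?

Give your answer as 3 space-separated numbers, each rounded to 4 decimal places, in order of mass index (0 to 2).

Step 0: x=[1.0000 5.0000 10.0000] v=[0.0000 2.0000 0.0000]
Step 1: x=[1.2400 5.4800 9.8400] v=[1.2000 2.4000 -0.8000]
Step 2: x=[1.7200 5.9696 9.5712] v=[2.4000 2.4480 -1.3440]
Step 3: x=[2.4024 6.4074 9.2543] v=[3.4118 2.1888 -1.5846]
Step 4: x=[3.2130 6.7525 8.9496] v=[4.0528 1.7256 -1.5234]
Step 5: x=[4.0497 6.9902 8.7092] v=[4.1834 1.1886 -1.2022]
Step 6: x=[4.7976 7.1302 8.5712] v=[3.7397 0.7000 -0.6898]

Answer: 4.7976 7.1302 8.5712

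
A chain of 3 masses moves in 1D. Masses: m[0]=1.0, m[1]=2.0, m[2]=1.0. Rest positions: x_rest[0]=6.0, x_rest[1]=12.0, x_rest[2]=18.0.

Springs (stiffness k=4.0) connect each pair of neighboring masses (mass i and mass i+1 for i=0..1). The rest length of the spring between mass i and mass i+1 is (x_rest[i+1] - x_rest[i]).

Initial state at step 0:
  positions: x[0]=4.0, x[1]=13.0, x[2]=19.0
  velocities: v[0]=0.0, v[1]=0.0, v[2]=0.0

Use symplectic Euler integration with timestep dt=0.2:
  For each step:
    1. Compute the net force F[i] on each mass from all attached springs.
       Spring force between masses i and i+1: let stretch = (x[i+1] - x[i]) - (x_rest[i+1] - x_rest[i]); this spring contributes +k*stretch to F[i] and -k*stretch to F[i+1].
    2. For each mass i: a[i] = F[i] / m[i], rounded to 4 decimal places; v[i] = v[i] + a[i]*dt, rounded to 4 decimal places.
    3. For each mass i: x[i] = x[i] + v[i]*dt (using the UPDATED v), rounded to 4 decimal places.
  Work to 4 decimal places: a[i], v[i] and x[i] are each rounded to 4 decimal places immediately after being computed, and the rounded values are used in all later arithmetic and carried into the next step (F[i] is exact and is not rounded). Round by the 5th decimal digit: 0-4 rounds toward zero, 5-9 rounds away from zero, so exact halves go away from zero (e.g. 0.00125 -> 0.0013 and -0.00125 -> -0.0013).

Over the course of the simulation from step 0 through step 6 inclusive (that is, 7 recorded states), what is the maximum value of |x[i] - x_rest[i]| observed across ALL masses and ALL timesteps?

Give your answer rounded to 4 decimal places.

Answer: 2.2269

Derivation:
Step 0: x=[4.0000 13.0000 19.0000] v=[0.0000 0.0000 0.0000]
Step 1: x=[4.4800 12.7600 19.0000] v=[2.4000 -1.2000 0.0000]
Step 2: x=[5.3248 12.3568 18.9616] v=[4.2240 -2.0160 -0.1920]
Step 3: x=[6.3347 11.9194 18.8264] v=[5.0496 -2.1869 -0.6758]
Step 4: x=[7.2782 11.5878 18.5461] v=[4.7174 -1.6580 -1.4014]
Step 5: x=[7.9512 11.4681 18.1125] v=[3.3651 -0.5985 -2.1680]
Step 6: x=[8.2269 11.5986 17.5758] v=[1.3786 0.6525 -2.6835]
Max displacement = 2.2269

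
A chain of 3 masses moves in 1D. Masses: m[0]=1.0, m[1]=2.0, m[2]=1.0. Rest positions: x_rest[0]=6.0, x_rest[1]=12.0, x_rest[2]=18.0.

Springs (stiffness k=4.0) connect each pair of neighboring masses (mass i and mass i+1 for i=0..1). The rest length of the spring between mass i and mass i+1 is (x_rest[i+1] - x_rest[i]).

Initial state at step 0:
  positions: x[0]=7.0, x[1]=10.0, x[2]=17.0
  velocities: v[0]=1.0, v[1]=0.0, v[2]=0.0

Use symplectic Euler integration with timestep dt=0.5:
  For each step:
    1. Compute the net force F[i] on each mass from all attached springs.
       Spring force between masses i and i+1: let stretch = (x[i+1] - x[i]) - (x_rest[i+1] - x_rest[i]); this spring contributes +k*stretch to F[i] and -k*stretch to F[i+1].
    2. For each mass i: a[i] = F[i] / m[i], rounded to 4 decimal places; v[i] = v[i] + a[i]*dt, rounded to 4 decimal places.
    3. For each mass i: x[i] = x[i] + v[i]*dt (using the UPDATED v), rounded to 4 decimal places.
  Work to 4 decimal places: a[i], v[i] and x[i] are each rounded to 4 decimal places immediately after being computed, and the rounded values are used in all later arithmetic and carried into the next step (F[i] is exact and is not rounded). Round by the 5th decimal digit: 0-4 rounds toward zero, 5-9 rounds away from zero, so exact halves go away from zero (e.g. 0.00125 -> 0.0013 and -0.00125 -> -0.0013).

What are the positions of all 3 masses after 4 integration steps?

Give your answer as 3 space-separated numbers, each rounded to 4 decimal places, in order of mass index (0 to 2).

Answer: 6.2500 10.5000 18.7500

Derivation:
Step 0: x=[7.0000 10.0000 17.0000] v=[1.0000 0.0000 0.0000]
Step 1: x=[4.5000 12.0000 16.0000] v=[-5.0000 4.0000 -2.0000]
Step 2: x=[3.5000 12.2500 17.0000] v=[-2.0000 0.5000 2.0000]
Step 3: x=[5.2500 10.5000 19.2500] v=[3.5000 -3.5000 4.5000]
Step 4: x=[6.2500 10.5000 18.7500] v=[2.0000 0.0000 -1.0000]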